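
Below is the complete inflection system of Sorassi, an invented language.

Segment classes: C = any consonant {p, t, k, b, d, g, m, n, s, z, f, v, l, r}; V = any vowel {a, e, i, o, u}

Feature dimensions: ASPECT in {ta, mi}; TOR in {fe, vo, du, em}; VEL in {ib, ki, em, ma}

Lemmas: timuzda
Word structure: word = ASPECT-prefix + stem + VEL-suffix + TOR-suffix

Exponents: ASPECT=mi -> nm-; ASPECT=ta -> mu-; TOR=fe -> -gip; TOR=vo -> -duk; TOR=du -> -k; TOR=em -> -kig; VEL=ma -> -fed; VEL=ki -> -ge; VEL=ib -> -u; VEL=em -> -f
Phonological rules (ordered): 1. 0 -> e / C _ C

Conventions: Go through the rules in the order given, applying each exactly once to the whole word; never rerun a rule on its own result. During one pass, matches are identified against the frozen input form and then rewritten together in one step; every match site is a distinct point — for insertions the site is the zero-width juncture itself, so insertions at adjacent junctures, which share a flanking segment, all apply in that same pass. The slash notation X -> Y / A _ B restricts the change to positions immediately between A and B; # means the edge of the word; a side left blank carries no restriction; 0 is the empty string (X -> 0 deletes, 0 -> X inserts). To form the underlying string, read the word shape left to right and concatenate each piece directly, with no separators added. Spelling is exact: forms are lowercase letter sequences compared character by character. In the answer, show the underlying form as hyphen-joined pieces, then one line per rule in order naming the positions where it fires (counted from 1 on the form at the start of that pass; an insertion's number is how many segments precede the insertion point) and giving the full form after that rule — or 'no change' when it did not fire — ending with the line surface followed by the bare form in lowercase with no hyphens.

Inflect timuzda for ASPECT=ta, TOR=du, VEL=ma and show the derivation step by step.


underlying: mu-timuzda-fed-k
1. 0 -> e / C _ C: inserts after position(s) 7, 12: mutimuzedafedek
surface: mutimuzedafedek


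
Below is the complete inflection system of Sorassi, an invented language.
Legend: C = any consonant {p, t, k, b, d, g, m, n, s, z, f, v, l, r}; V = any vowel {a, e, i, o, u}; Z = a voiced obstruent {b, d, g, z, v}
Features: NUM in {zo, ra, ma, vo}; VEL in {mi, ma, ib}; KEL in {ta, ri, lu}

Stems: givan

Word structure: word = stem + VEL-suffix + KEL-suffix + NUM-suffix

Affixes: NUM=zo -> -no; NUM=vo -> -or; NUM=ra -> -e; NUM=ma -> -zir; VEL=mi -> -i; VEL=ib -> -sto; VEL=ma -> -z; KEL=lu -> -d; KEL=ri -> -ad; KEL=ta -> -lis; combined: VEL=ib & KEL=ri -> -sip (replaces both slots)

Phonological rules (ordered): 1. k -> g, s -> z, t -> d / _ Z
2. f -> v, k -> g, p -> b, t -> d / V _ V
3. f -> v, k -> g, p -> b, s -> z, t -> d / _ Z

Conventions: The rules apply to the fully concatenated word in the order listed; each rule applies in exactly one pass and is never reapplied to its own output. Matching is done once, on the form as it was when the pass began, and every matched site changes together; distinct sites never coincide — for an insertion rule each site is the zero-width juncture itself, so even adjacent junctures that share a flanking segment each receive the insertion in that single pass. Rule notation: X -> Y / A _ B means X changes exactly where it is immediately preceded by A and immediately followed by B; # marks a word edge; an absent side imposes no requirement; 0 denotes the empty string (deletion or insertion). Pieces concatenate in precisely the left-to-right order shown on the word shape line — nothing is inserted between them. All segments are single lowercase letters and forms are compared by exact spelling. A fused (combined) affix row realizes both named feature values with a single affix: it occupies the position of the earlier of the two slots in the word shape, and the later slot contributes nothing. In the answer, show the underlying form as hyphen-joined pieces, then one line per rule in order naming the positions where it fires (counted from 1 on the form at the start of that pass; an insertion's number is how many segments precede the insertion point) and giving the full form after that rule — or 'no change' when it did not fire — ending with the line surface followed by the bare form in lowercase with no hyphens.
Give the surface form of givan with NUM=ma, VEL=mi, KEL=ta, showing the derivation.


underlying: givan-i-lis-zir
1. k -> g, s -> z, t -> d / _ Z: fires at position(s) 9: givanilizzir
2. f -> v, k -> g, p -> b, t -> d / V _ V: no change
3. f -> v, k -> g, p -> b, s -> z, t -> d / _ Z: no change
surface: givanilizzir


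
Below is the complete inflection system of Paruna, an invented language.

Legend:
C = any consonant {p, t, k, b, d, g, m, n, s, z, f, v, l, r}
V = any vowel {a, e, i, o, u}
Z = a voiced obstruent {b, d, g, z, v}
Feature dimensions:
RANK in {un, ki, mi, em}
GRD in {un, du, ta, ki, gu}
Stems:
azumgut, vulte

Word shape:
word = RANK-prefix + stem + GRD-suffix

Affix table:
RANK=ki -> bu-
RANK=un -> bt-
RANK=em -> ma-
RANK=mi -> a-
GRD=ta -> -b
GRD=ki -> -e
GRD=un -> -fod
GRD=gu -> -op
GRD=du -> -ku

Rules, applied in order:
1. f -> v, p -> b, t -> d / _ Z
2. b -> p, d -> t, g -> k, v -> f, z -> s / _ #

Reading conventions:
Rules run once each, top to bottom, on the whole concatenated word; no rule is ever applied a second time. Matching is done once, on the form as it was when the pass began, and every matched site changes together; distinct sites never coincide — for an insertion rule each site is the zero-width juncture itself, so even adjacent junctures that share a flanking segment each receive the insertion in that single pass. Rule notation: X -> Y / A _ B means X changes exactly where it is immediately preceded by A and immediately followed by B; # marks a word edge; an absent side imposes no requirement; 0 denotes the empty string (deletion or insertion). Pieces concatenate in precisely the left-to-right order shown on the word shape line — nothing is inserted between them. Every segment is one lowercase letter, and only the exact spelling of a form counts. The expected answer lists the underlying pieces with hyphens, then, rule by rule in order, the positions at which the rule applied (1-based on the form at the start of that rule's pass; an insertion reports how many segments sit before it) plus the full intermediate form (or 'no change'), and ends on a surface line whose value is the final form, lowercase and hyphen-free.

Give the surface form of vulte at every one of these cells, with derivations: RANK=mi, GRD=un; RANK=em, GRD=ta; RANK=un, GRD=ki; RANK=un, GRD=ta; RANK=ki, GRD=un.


cell RANK=mi, GRD=un:
underlying: a-vulte-fod
1. f -> v, p -> b, t -> d / _ Z: no change
2. b -> p, d -> t, g -> k, v -> f, z -> s / _ #: fires at position(s) 9: avultefot
surface: avultefot

cell RANK=em, GRD=ta:
underlying: ma-vulte-b
1. f -> v, p -> b, t -> d / _ Z: no change
2. b -> p, d -> t, g -> k, v -> f, z -> s / _ #: fires at position(s) 8: mavultep
surface: mavultep

cell RANK=un, GRD=ki:
underlying: bt-vulte-e
1. f -> v, p -> b, t -> d / _ Z: fires at position(s) 2: bdvultee
2. b -> p, d -> t, g -> k, v -> f, z -> s / _ #: no change
surface: bdvultee

cell RANK=un, GRD=ta:
underlying: bt-vulte-b
1. f -> v, p -> b, t -> d / _ Z: fires at position(s) 2: bdvulteb
2. b -> p, d -> t, g -> k, v -> f, z -> s / _ #: fires at position(s) 8: bdvultep
surface: bdvultep

cell RANK=ki, GRD=un:
underlying: bu-vulte-fod
1. f -> v, p -> b, t -> d / _ Z: no change
2. b -> p, d -> t, g -> k, v -> f, z -> s / _ #: fires at position(s) 10: buvultefot
surface: buvultefot


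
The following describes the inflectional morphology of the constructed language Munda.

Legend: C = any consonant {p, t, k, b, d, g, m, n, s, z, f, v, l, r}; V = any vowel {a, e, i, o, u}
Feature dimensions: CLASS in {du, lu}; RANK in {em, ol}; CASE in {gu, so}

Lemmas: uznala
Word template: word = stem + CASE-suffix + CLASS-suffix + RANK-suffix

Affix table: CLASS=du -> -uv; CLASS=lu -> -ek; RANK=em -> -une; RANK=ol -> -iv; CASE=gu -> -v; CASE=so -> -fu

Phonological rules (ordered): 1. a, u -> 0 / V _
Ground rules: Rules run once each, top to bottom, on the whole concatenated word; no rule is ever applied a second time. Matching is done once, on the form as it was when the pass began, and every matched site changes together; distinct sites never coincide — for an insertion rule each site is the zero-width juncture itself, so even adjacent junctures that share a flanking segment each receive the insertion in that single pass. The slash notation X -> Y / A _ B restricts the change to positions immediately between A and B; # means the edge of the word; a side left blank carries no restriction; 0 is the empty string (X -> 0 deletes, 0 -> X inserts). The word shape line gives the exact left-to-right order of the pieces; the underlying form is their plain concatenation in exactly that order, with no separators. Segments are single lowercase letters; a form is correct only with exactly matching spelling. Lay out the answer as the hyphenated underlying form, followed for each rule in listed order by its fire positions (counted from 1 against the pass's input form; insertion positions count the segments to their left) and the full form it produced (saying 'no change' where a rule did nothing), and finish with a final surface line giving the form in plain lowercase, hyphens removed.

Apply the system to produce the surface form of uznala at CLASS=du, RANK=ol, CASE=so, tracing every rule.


underlying: uznala-fu-uv-iv
1. a, u -> 0 / V _: fires at position(s) 9: uznalafuviv
surface: uznalafuviv


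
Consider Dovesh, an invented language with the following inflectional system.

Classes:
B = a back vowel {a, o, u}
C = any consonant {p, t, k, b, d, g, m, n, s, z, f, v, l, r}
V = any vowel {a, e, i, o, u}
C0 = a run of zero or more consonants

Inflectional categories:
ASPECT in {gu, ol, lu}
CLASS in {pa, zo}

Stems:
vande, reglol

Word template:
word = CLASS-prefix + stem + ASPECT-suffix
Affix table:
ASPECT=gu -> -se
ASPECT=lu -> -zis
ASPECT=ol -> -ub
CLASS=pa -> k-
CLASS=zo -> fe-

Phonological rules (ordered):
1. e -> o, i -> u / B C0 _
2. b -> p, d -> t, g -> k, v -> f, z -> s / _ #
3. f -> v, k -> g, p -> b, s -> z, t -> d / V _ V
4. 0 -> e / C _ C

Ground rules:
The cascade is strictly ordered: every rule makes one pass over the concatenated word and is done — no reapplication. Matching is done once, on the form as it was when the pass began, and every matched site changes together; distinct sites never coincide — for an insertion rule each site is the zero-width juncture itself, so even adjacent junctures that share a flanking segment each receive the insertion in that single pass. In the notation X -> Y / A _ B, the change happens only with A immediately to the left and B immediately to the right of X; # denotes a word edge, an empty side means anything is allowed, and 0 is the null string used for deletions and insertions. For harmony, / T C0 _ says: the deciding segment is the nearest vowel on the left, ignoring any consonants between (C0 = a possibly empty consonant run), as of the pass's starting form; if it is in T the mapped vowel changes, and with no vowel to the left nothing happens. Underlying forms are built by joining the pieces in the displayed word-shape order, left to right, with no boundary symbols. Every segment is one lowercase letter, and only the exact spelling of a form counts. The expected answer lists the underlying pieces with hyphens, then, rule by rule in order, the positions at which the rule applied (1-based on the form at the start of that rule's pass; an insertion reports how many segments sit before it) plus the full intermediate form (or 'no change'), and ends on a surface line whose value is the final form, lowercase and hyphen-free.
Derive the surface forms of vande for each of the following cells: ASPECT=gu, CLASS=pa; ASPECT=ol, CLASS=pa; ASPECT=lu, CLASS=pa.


cell ASPECT=gu, CLASS=pa:
underlying: k-vande-se
1. e -> o, i -> u / B C0 _: fires at position(s) 6: kvandose
2. b -> p, d -> t, g -> k, v -> f, z -> s / _ #: no change
3. f -> v, k -> g, p -> b, s -> z, t -> d / V _ V: fires at position(s) 7: kvandoze
4. 0 -> e / C _ C: inserts after position(s) 1, 4: kevanedoze
surface: kevanedoze

cell ASPECT=ol, CLASS=pa:
underlying: k-vande-ub
1. e -> o, i -> u / B C0 _: fires at position(s) 6: kvandoub
2. b -> p, d -> t, g -> k, v -> f, z -> s / _ #: fires at position(s) 8: kvandoup
3. f -> v, k -> g, p -> b, s -> z, t -> d / V _ V: no change
4. 0 -> e / C _ C: inserts after position(s) 1, 4: kevanedoup
surface: kevanedoup

cell ASPECT=lu, CLASS=pa:
underlying: k-vande-zis
1. e -> o, i -> u / B C0 _: fires at position(s) 6: kvandozis
2. b -> p, d -> t, g -> k, v -> f, z -> s / _ #: no change
3. f -> v, k -> g, p -> b, s -> z, t -> d / V _ V: no change
4. 0 -> e / C _ C: inserts after position(s) 1, 4: kevanedozis
surface: kevanedozis


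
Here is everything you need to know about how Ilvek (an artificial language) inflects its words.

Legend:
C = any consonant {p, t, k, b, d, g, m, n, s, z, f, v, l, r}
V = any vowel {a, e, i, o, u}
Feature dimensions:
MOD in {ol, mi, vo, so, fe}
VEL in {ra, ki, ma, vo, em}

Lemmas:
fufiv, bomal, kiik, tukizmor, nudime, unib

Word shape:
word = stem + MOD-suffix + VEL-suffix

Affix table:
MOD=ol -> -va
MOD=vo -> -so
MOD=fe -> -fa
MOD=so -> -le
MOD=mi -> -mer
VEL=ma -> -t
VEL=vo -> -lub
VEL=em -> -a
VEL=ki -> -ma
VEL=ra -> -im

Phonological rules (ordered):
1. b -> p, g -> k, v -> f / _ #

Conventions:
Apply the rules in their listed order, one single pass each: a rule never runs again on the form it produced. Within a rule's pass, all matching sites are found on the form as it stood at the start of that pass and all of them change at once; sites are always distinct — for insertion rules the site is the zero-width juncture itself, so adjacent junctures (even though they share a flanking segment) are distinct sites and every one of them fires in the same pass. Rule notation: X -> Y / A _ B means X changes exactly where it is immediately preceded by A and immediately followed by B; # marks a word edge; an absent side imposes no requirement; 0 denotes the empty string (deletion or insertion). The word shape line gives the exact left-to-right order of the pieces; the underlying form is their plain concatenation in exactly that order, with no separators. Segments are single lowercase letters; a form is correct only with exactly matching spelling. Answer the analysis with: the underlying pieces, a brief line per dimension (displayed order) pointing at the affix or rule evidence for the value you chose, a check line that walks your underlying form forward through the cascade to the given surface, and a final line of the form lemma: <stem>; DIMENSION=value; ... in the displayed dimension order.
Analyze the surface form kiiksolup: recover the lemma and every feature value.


underlying: kiik-so-lub
MOD=vo - signalled by the affix -so
VEL=vo - signalled by the affix -lub
check: kiiksolub -> kiiksolup
lemma: kiik; MOD=vo; VEL=vo


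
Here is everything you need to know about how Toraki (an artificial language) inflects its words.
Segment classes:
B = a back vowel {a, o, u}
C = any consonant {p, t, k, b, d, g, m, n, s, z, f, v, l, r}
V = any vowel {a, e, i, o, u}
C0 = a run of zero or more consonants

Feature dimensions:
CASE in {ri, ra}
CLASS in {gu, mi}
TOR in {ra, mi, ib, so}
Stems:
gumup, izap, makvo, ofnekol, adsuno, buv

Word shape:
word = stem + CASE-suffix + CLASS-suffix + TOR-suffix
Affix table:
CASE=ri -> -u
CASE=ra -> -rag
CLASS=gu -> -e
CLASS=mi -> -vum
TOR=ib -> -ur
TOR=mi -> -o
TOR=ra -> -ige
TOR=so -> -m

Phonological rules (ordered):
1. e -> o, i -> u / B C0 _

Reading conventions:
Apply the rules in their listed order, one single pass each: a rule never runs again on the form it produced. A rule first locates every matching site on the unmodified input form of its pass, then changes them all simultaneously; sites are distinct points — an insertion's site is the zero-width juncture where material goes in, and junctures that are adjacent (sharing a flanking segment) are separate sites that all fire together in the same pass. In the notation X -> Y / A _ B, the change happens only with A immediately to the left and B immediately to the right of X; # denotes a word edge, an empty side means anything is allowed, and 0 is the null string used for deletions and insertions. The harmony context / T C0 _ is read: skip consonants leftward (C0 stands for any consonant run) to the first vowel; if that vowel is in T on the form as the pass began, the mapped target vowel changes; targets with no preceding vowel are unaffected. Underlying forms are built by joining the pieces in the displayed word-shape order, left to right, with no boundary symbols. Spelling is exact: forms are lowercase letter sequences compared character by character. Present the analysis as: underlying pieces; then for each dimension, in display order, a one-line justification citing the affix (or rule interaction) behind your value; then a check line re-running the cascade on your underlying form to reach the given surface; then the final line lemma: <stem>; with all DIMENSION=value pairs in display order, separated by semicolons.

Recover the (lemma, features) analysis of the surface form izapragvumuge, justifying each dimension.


underlying: izap-rag-vum-ige
CASE=ra - signalled by the affix -rag
CLASS=mi - signalled by the affix -vum
TOR=ra - signalled by the affix -ige
check: izapragvumige -> izapragvumuge
lemma: izap; CASE=ra; CLASS=mi; TOR=ra


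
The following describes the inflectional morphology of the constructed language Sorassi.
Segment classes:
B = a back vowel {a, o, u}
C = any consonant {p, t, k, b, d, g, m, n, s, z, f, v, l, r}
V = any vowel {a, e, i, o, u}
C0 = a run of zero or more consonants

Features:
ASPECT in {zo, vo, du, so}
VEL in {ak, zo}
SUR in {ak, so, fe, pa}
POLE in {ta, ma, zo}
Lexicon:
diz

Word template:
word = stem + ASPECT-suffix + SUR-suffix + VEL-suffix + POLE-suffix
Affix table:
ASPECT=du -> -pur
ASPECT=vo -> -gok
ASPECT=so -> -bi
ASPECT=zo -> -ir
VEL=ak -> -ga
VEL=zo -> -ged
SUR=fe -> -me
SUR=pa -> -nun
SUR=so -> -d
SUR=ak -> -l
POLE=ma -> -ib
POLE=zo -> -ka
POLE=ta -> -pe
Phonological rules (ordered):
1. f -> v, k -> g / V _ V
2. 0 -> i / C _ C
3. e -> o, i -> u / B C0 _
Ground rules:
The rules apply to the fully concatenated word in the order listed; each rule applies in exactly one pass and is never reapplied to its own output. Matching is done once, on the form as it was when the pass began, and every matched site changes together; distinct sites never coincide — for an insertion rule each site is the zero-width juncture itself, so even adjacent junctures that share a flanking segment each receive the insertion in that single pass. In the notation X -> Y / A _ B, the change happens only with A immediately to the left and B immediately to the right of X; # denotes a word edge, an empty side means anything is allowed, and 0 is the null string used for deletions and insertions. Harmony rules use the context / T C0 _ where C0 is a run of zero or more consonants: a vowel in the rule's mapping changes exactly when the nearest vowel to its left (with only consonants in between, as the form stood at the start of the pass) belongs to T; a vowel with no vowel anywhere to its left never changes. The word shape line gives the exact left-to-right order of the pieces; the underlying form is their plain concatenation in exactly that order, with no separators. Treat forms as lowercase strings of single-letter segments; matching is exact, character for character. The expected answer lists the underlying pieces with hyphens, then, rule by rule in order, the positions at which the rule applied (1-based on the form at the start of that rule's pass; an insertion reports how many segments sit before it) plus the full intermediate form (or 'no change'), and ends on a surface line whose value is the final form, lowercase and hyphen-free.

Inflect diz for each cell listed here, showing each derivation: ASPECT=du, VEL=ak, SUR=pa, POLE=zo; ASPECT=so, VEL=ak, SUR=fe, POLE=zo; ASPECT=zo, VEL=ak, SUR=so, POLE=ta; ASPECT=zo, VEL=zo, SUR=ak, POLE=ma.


cell ASPECT=du, VEL=ak, SUR=pa, POLE=zo:
underlying: diz-pur-nun-ga-ka
1. f -> v, k -> g / V _ V: fires at position(s) 12: dizpurnungaga
2. 0 -> i / C _ C: inserts after position(s) 3, 6, 9: dizipurinunigaga
3. e -> o, i -> u / B C0 _: fires at position(s) 8, 12: dizipurununugaga
surface: dizipurununugaga

cell ASPECT=so, VEL=ak, SUR=fe, POLE=zo:
underlying: diz-bi-me-ga-ka
1. f -> v, k -> g / V _ V: fires at position(s) 10: dizbimegaga
2. 0 -> i / C _ C: inserts after position(s) 3: dizibimegaga
3. e -> o, i -> u / B C0 _: no change
surface: dizibimegaga

cell ASPECT=zo, VEL=ak, SUR=so, POLE=ta:
underlying: diz-ir-d-ga-pe
1. f -> v, k -> g / V _ V: no change
2. 0 -> i / C _ C: inserts after position(s) 5, 6: diziridigape
3. e -> o, i -> u / B C0 _: fires at position(s) 12: diziridigapo
surface: diziridigapo

cell ASPECT=zo, VEL=zo, SUR=ak, POLE=ma:
underlying: diz-ir-l-ged-ib
1. f -> v, k -> g / V _ V: no change
2. 0 -> i / C _ C: inserts after position(s) 5, 6: diziriligedib
3. e -> o, i -> u / B C0 _: no change
surface: diziriligedib


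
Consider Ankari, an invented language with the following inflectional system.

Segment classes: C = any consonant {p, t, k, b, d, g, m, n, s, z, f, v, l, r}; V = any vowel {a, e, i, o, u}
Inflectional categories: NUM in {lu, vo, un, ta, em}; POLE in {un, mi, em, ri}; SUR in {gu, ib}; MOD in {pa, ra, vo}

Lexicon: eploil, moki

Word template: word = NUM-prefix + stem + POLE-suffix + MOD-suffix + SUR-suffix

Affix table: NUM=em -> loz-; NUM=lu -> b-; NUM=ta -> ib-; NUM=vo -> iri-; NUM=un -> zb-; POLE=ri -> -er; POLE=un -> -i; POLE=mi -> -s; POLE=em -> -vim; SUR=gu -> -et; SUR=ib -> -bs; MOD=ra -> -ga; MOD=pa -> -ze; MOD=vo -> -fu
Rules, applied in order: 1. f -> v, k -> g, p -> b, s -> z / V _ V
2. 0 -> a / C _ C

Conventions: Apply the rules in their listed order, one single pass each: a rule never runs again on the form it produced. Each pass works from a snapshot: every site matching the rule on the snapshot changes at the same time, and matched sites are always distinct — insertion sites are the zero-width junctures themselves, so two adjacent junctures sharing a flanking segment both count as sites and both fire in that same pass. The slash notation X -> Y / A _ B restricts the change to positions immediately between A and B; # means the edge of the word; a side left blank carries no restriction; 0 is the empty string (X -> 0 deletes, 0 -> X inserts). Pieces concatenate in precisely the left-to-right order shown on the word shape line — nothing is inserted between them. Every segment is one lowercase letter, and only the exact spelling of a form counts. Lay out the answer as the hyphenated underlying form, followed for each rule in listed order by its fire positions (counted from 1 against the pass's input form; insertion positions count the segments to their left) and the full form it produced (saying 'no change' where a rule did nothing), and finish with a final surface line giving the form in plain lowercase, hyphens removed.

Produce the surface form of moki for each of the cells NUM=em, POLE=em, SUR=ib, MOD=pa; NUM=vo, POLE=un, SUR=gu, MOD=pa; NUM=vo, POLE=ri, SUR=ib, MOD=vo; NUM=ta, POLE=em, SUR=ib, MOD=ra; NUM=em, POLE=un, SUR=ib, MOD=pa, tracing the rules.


cell NUM=em, POLE=em, SUR=ib, MOD=pa:
underlying: loz-moki-vim-ze-bs
1. f -> v, k -> g, p -> b, s -> z / V _ V: fires at position(s) 6: lozmogivimzebs
2. 0 -> a / C _ C: inserts after position(s) 3, 10, 13: lozamogivimazebas
surface: lozamogivimazebas

cell NUM=vo, POLE=un, SUR=gu, MOD=pa:
underlying: iri-moki-i-ze-et
1. f -> v, k -> g, p -> b, s -> z / V _ V: fires at position(s) 6: irimogiizeet
2. 0 -> a / C _ C: no change
surface: irimogiizeet

cell NUM=vo, POLE=ri, SUR=ib, MOD=vo:
underlying: iri-moki-er-fu-bs
1. f -> v, k -> g, p -> b, s -> z / V _ V: fires at position(s) 6: irimogierfubs
2. 0 -> a / C _ C: inserts after position(s) 9, 12: irimogierafubas
surface: irimogierafubas

cell NUM=ta, POLE=em, SUR=ib, MOD=ra:
underlying: ib-moki-vim-ga-bs
1. f -> v, k -> g, p -> b, s -> z / V _ V: fires at position(s) 5: ibmogivimgabs
2. 0 -> a / C _ C: inserts after position(s) 2, 9, 12: ibamogivimagabas
surface: ibamogivimagabas

cell NUM=em, POLE=un, SUR=ib, MOD=pa:
underlying: loz-moki-i-ze-bs
1. f -> v, k -> g, p -> b, s -> z / V _ V: fires at position(s) 6: lozmogiizebs
2. 0 -> a / C _ C: inserts after position(s) 3, 11: lozamogiizebas
surface: lozamogiizebas


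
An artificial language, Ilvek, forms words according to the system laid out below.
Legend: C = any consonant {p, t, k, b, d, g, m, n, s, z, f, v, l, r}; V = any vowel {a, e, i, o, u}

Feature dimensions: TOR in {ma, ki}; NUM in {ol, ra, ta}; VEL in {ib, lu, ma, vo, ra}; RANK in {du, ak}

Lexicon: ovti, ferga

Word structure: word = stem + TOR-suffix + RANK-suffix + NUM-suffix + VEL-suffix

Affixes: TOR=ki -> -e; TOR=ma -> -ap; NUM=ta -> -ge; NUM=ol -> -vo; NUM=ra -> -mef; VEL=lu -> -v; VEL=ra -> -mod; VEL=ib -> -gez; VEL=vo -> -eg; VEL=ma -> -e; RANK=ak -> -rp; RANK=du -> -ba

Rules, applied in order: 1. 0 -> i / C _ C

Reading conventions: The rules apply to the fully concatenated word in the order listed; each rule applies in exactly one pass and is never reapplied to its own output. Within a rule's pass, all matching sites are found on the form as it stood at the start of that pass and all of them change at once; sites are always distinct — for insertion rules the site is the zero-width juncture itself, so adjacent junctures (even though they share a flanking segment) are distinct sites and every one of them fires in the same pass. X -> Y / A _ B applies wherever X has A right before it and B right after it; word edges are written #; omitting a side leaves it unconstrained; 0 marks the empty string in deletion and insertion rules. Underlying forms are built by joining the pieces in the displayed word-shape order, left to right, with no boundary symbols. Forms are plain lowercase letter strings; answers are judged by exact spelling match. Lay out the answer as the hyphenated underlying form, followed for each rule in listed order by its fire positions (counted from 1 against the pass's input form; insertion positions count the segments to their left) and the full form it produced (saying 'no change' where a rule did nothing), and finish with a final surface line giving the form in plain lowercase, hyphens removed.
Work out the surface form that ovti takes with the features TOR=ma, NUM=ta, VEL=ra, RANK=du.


underlying: ovti-ap-ba-ge-mod
1. 0 -> i / C _ C: inserts after position(s) 2, 6: ovitiapibagemod
surface: ovitiapibagemod


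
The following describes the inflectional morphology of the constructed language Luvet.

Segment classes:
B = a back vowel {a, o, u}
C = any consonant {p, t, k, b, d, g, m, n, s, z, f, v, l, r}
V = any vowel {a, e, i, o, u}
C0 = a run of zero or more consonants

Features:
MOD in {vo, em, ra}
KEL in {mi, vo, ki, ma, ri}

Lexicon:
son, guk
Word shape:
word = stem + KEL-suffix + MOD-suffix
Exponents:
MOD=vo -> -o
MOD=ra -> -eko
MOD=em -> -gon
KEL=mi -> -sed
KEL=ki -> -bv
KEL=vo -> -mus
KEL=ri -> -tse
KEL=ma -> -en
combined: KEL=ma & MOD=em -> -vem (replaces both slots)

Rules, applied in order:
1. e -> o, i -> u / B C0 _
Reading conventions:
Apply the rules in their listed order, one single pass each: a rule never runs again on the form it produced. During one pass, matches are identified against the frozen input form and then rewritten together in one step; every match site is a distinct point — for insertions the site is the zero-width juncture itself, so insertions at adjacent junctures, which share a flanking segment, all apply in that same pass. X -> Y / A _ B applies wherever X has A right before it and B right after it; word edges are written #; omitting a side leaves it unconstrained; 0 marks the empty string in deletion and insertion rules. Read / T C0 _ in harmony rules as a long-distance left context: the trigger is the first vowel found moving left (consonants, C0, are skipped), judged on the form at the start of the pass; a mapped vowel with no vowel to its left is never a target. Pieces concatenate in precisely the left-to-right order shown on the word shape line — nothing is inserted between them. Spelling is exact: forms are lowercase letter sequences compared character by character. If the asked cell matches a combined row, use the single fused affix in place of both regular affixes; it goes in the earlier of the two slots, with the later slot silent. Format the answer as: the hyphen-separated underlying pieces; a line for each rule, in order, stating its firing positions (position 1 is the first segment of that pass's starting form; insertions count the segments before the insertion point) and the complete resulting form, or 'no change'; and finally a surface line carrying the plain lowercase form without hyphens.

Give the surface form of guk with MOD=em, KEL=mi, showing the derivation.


underlying: guk-sed-gon
1. e -> o, i -> u / B C0 _: fires at position(s) 5: guksodgon
surface: guksodgon


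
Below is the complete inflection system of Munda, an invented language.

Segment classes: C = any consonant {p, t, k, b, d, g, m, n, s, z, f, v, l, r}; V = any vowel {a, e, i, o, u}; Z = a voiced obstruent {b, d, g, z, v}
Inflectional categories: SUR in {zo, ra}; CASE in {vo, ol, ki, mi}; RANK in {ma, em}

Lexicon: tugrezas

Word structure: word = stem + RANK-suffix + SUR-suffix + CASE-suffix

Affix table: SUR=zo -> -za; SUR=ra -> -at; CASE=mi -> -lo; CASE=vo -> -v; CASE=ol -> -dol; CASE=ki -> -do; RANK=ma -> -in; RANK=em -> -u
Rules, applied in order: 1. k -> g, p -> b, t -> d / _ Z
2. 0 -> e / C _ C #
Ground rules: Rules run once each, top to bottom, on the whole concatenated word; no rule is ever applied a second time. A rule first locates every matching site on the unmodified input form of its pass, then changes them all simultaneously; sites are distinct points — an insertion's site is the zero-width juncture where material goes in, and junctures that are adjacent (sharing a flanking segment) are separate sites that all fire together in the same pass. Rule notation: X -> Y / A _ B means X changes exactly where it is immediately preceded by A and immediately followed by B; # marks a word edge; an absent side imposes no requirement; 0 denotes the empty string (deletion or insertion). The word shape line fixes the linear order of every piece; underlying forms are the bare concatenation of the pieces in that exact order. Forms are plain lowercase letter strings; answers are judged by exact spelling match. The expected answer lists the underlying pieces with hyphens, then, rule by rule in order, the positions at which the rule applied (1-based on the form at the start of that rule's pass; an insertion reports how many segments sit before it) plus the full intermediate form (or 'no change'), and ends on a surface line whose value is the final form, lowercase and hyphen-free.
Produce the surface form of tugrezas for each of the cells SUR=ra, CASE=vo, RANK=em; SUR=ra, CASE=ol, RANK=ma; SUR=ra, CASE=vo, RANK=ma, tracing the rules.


cell SUR=ra, CASE=vo, RANK=em:
underlying: tugrezas-u-at-v
1. k -> g, p -> b, t -> d / _ Z: fires at position(s) 11: tugrezasuadv
2. 0 -> e / C _ C #: inserts after position(s) 11: tugrezasuadev
surface: tugrezasuadev

cell SUR=ra, CASE=ol, RANK=ma:
underlying: tugrezas-in-at-dol
1. k -> g, p -> b, t -> d / _ Z: fires at position(s) 12: tugrezasinaddol
2. 0 -> e / C _ C #: no change
surface: tugrezasinaddol

cell SUR=ra, CASE=vo, RANK=ma:
underlying: tugrezas-in-at-v
1. k -> g, p -> b, t -> d / _ Z: fires at position(s) 12: tugrezasinadv
2. 0 -> e / C _ C #: inserts after position(s) 12: tugrezasinadev
surface: tugrezasinadev


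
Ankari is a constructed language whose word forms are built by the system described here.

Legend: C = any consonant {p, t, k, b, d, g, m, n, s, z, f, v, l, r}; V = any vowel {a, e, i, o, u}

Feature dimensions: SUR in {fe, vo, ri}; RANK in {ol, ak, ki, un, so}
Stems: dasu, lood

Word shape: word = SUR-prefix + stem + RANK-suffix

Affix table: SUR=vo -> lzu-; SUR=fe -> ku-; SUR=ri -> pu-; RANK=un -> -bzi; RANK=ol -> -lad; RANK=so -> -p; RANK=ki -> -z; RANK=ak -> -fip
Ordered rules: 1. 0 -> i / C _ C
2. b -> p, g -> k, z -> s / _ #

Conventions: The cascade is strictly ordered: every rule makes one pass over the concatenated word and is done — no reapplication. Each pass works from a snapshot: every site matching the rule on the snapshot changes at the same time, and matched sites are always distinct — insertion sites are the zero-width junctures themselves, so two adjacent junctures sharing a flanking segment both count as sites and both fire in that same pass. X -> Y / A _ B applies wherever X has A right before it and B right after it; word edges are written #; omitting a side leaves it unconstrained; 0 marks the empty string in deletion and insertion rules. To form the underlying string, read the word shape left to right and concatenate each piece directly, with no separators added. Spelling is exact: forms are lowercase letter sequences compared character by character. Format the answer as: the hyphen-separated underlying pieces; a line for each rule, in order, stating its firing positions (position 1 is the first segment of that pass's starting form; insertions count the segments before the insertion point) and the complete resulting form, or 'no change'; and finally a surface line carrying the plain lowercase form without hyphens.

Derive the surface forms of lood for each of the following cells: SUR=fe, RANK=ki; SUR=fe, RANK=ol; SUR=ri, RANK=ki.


cell SUR=fe, RANK=ki:
underlying: ku-lood-z
1. 0 -> i / C _ C: inserts after position(s) 6: kuloodiz
2. b -> p, g -> k, z -> s / _ #: fires at position(s) 8: kuloodis
surface: kuloodis

cell SUR=fe, RANK=ol:
underlying: ku-lood-lad
1. 0 -> i / C _ C: inserts after position(s) 6: kuloodilad
2. b -> p, g -> k, z -> s / _ #: no change
surface: kuloodilad

cell SUR=ri, RANK=ki:
underlying: pu-lood-z
1. 0 -> i / C _ C: inserts after position(s) 6: puloodiz
2. b -> p, g -> k, z -> s / _ #: fires at position(s) 8: puloodis
surface: puloodis


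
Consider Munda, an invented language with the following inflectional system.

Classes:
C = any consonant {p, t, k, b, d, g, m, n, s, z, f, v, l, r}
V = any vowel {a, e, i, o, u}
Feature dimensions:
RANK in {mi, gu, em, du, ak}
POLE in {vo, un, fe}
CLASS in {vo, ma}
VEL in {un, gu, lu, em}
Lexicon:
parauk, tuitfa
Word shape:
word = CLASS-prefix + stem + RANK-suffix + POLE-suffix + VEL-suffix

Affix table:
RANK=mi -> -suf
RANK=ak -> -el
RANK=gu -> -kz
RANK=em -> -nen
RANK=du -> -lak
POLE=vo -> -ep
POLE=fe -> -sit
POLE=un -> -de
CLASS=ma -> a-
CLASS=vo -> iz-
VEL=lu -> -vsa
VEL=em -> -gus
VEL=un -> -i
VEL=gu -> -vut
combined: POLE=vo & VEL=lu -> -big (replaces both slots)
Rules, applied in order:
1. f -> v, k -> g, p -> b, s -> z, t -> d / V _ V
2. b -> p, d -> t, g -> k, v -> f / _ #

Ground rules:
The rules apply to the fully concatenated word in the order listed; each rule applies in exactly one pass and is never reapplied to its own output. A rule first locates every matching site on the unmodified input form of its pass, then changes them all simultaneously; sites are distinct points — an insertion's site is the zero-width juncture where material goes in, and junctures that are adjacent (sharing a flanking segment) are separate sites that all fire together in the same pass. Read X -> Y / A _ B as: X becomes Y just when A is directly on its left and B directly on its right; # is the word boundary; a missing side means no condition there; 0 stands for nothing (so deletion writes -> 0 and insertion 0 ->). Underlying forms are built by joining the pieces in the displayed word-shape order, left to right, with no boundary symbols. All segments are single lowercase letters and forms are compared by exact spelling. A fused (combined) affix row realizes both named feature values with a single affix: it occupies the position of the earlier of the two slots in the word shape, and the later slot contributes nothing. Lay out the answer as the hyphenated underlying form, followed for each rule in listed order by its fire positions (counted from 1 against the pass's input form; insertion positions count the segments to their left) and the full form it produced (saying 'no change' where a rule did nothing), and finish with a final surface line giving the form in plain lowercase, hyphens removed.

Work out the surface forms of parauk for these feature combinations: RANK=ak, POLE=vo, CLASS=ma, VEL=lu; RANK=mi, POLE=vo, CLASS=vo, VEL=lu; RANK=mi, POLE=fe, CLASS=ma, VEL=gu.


cell RANK=ak, POLE=vo, CLASS=ma, VEL=lu:
underlying: a-parauk-el-big
1. f -> v, k -> g, p -> b, s -> z, t -> d / V _ V: fires at position(s) 2, 7: abaraugelbig
2. b -> p, d -> t, g -> k, v -> f / _ #: fires at position(s) 12: abaraugelbik
surface: abaraugelbik

cell RANK=mi, POLE=vo, CLASS=vo, VEL=lu:
underlying: iz-parauk-suf-big
1. f -> v, k -> g, p -> b, s -> z, t -> d / V _ V: no change
2. b -> p, d -> t, g -> k, v -> f / _ #: fires at position(s) 14: izparauksufbik
surface: izparauksufbik

cell RANK=mi, POLE=fe, CLASS=ma, VEL=gu:
underlying: a-parauk-suf-sit-vut
1. f -> v, k -> g, p -> b, s -> z, t -> d / V _ V: fires at position(s) 2: abarauksufsitvut
2. b -> p, d -> t, g -> k, v -> f / _ #: no change
surface: abarauksufsitvut


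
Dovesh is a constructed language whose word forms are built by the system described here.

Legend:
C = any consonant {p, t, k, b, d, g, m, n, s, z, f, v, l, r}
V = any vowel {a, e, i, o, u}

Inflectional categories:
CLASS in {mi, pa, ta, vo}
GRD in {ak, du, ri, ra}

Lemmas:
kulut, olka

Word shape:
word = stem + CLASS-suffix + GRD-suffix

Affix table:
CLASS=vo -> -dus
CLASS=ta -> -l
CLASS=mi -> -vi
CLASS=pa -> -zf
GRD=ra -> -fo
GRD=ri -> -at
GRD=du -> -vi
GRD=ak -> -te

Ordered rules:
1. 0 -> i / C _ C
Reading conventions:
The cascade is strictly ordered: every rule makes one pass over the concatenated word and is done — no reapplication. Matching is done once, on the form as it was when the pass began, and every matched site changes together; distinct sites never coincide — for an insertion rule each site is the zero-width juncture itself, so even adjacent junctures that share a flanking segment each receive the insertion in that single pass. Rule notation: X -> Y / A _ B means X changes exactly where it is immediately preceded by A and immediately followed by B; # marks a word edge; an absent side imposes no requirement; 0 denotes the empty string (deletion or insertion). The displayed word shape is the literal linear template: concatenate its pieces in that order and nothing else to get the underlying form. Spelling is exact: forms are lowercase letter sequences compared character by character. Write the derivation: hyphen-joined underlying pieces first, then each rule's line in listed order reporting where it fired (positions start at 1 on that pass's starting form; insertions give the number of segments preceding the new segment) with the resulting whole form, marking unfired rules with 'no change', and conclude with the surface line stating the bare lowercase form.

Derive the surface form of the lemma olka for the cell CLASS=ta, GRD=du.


underlying: olka-l-vi
1. 0 -> i / C _ C: inserts after position(s) 2, 5: olikalivi
surface: olikalivi


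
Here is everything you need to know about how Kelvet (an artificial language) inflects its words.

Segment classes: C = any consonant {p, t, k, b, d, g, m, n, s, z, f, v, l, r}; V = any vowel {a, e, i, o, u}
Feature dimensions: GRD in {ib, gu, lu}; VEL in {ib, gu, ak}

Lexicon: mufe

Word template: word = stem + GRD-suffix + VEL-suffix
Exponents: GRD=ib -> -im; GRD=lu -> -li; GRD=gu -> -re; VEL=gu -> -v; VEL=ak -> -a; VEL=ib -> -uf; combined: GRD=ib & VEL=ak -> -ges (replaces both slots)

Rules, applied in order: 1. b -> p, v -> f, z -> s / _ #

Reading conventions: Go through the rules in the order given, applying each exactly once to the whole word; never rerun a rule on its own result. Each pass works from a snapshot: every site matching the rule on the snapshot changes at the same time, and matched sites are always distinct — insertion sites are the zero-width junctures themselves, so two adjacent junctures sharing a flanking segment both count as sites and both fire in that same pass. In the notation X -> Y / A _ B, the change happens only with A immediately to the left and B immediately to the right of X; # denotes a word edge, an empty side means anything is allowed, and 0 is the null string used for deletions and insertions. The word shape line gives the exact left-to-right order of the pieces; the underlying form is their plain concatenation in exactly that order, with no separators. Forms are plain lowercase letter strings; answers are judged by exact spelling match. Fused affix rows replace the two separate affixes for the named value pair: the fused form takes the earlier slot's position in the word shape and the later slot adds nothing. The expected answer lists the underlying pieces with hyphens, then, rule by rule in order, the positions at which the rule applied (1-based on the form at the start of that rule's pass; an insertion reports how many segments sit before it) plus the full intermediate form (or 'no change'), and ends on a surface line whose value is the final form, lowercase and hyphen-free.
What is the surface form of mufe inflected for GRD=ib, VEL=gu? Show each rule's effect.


underlying: mufe-im-v
1. b -> p, v -> f, z -> s / _ #: fires at position(s) 7: mufeimf
surface: mufeimf
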